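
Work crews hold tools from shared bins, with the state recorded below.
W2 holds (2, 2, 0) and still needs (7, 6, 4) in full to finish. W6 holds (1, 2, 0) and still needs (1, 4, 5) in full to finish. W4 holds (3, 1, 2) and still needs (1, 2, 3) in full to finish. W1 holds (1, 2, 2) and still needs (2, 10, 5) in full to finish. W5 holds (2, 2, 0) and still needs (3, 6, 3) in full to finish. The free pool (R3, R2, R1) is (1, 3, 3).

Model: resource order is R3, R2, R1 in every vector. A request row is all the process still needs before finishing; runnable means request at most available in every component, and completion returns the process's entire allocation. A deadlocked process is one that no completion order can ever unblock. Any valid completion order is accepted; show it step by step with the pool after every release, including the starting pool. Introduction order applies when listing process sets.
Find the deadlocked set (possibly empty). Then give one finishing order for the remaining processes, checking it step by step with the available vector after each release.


No process is deadlocked.
Key observation: beginning at W4, releases accumulate fast enough that every process eventually fits.
The rest can finish in the order W4, W6, W5, W2, W1. Step-by-step check:
  pool = (1, 3, 3)
  W4 needs (1, 2, 3) <= (1, 3, 3) -> finishes; pool += (3, 1, 2) = (4, 4, 5)
  W6 needs (1, 4, 5) <= (4, 4, 5) -> finishes; pool += (1, 2, 0) = (5, 6, 5)
  W5 needs (3, 6, 3) <= (5, 6, 5) -> finishes; pool += (2, 2, 0) = (7, 8, 5)
  W2 needs (7, 6, 4) <= (7, 8, 5) -> finishes; pool += (2, 2, 0) = (9, 10, 5)
  W1 needs (2, 10, 5) <= (9, 10, 5) -> finishes; pool += (1, 2, 2) = (10, 12, 7)


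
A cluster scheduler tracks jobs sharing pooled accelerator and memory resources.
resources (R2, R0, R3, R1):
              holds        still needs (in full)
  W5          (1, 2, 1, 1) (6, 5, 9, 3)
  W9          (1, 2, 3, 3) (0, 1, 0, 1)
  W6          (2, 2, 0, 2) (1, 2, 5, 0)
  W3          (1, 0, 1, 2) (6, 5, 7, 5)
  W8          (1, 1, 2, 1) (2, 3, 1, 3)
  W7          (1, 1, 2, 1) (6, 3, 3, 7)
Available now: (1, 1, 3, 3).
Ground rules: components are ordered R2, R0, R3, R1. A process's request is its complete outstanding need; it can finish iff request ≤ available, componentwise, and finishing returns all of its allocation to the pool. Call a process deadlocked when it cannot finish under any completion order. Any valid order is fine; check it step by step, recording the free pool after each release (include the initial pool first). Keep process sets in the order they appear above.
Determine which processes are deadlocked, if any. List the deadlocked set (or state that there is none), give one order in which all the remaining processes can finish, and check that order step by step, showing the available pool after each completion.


The deadlocked set is W5, W3 and W7.
Key observation: W9, W6, W8 can finish, but then (5, 6, 8, 9) is all there is, and the blocked group's R2 demands exceed it.
A valid finishing order for the others: W9, W6, W8. Step-by-step check:
  pool = (1, 1, 3, 3)
  W9 needs (0, 1, 0, 1) <= (1, 1, 3, 3) -> finishes; pool += (1, 2, 3, 3) = (2, 3, 6, 6)
  W6 needs (1, 2, 5, 0) <= (2, 3, 6, 6) -> finishes; pool += (2, 2, 0, 2) = (4, 5, 6, 8)
  W8 needs (2, 3, 1, 3) <= (4, 5, 6, 8) -> finishes; pool += (1, 1, 2, 1) = (5, 6, 8, 9)
The stuck group stays short no matter what:
  blocked: W5 wants (6, 5, 9, 3), pool (5, 6, 8, 9) — not enough R2 and R3
  blocked: W3 wants (6, 5, 7, 5), pool (5, 6, 8, 9) — not enough R2
  blocked: W7 wants (6, 3, 3, 7), pool (5, 6, 8, 9) — not enough R2


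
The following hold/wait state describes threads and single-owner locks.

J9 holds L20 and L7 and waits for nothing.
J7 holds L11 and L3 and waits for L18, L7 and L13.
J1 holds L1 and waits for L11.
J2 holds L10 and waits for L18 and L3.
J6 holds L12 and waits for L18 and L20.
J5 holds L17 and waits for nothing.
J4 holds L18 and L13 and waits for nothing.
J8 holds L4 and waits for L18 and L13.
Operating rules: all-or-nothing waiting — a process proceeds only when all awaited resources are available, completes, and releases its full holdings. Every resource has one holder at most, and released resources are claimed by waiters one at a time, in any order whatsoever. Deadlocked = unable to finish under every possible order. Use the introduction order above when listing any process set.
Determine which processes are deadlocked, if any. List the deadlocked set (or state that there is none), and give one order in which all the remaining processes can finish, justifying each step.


No process is deadlocked.
Key observation: no waiting chain loops back on itself — every chain ends at a process that waits on nothing, so everyone eventually runs.
A valid finishing order for the others: J5, J9, J4, J6, J7, J2, J1, J8.
Step-by-step check:
  run J5 (it waits on nothing); releases L17
  run J9 (it waits on nothing); releases L20 and L7
  run J4 (it waits on nothing); releases L18 and L13
  J6: everything it awaited (L18 and L20) is free; runs, freeing L12
  J7: everything it awaited (L18, L7 and L13) is free; runs, freeing L11 and L3
  J2: everything it awaited (L18 and L3) is free; runs, freeing L10
  J1: everything it awaited (L11) is free; runs, freeing L1
  J8: everything it awaited (L18 and L13) is free; runs, freeing L4


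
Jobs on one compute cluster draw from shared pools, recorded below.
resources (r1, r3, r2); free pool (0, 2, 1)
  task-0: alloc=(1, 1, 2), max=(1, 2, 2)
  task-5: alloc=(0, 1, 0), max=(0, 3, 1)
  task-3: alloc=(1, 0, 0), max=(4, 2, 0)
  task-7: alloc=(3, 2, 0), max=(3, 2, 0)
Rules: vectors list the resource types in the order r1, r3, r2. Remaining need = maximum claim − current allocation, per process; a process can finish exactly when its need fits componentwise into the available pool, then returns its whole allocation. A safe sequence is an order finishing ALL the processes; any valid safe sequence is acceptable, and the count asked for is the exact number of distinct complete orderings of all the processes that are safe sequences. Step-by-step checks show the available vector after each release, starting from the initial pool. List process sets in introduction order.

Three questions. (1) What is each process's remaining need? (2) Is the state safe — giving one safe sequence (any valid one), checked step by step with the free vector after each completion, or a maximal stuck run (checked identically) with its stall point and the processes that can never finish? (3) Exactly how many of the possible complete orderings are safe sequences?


(1) Remaining need (order r1, r3, r2):
  task-0: (0, 1, 0)
  task-5: (0, 2, 1)
  task-3: (3, 2, 0)
  task-7: (0, 0, 0)
(2) SAFE, for example via the order task-7, task-3, task-5, task-0.
Key observation: the first exact fit in this order is task-3 — it needs (3, 2, 0) with (3, 4, 1) free, meeting a requested resource to the last unit.
Check, step by step:
  pool = (0, 2, 1)
  task-7: need (0, 0, 0) fits (0, 2, 1); releases (3, 2, 0), pool now (3, 4, 1)
  task-3: need (3, 2, 0) fits (3, 4, 1); releases (1, 0, 0), pool now (4, 4, 1)
  task-5: need (0, 2, 1) fits (4, 4, 1); releases (0, 1, 0), pool now (4, 5, 1)
  task-0: need (0, 1, 0) fits (4, 5, 1); releases (1, 1, 2), pool now (5, 6, 3)
(3) Exactly 12 of the possible complete orderings are safe sequences.


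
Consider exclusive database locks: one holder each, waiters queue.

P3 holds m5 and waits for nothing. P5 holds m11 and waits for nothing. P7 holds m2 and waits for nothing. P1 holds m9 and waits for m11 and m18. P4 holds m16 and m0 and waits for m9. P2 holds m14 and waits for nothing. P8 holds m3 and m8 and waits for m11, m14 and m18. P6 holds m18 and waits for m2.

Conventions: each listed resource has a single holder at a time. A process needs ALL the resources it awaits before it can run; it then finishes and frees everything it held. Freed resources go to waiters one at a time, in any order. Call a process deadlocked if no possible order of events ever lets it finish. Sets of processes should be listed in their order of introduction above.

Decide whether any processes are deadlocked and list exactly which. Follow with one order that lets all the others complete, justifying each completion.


The deadlocked set is empty.
Key observation: no waiting chain loops back on itself — every chain ends at a process that waits on nothing, so everyone eventually runs.
A valid finishing order for the others: P7, P6, P2, P3, P5, P1, P8, P4.
Check, step by step:
  run P7 (it waits on nothing); releases m2
  P6: everything it awaited (m2) is free; runs, freeing m18
  run P2 (it waits on nothing); releases m14
  run P3 (it waits on nothing); releases m5
  run P5 (it waits on nothing); releases m11
  P1: everything it awaited (m11 and m18) is free; runs, freeing m9
  P8: everything it awaited (m11, m14 and m18) is free; runs, freeing m3 and m8
  P4: everything it awaited (m9) is free; runs, freeing m16 and m0


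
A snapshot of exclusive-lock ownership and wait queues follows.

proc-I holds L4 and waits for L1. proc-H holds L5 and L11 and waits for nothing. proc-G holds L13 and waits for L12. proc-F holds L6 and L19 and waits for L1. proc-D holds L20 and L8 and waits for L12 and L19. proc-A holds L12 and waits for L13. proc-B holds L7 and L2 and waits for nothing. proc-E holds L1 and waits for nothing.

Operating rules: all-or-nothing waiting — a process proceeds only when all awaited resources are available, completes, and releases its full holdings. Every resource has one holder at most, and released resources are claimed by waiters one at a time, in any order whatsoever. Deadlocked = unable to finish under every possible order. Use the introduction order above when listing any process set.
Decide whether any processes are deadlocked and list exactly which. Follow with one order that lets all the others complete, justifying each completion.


Deadlocked set: proc-G, proc-D and proc-A.
Key observation: the wait chain closes on itself along proc-G -> proc-A -> proc-G; proc-D waits into the deadlock from upstream.
The rest can finish in the order proc-E, proc-I, proc-H, proc-F, proc-B.
Walking it through:
  proc-E waits on nothing -> runs at once and releases L1
  proc-I: everything it awaited (L1) is free; runs, freeing L4
  proc-H waits on nothing -> runs at once and releases L5 and L11
  proc-F: everything it awaited (L1) is free; runs, freeing L6 and L19
  proc-B waits on nothing -> runs at once and releases L7 and L2


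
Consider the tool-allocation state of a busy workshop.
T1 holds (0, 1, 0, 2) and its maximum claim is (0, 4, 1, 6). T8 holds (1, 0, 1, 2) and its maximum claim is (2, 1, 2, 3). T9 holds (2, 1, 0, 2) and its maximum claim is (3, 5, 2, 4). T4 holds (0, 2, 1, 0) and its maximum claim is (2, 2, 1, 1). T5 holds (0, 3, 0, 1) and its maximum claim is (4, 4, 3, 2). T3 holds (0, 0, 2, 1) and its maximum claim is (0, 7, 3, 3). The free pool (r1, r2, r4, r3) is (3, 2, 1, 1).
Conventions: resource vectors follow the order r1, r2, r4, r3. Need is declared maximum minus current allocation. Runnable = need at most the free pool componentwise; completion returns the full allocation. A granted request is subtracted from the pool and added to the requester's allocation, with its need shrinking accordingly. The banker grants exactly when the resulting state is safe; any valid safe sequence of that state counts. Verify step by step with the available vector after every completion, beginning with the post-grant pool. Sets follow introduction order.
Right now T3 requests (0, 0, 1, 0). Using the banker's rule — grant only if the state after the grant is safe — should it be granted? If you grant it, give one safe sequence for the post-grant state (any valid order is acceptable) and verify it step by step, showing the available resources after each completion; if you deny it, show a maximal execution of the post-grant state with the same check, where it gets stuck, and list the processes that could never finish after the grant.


DENY. Granting would leave the state unsafe.
Key observation: after T4, T8, T9, T1 the pool peaks at (6, 6, 2, 7), and each blocked process is short somewhere: T5 on r4; T3 on r2.
On the post-grant state, T4, T8, T9, T1 is a maximal run — nothing extends it. Verifying each step:
  pool = (3, 2, 0, 1)
  T4: need (2, 0, 0, 1) fits (3, 2, 0, 1); releases (0, 2, 1, 0), pool now (3, 4, 1, 1)
  T8: need (1, 1, 1, 1) fits (3, 4, 1, 1); releases (1, 0, 1, 2), pool now (4, 4, 2, 3)
  T9: need (1, 4, 2, 2) fits (4, 4, 2, 3); releases (2, 1, 0, 2), pool now (6, 5, 2, 5)
  T1: need (0, 3, 1, 4) fits (6, 5, 2, 5); releases (0, 1, 0, 2), pool now (6, 6, 2, 7)
  T5 still needs (4, 1, 3, 1) but only (6, 6, 2, 7) is free — short on r4
  T3 still needs (0, 7, 0, 2) but only (6, 6, 2, 7) is free — short on r2
Post-grant, the permanently blocked set is T5 and T3.


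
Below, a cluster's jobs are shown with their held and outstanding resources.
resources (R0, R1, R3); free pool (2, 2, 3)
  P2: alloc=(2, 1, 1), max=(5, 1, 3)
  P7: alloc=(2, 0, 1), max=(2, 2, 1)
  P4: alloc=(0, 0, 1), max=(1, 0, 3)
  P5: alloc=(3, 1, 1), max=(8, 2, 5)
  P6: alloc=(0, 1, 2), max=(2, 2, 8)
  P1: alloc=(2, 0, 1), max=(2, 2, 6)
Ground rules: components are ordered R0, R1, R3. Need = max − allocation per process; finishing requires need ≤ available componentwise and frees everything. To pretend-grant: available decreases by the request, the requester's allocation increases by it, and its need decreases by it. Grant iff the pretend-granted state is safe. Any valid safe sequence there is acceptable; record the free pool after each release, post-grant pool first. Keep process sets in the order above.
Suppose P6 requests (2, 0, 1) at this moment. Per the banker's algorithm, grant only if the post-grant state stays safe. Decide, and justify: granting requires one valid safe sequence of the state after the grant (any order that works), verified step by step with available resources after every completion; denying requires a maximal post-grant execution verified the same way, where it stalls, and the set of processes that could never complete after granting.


DENY. Granting would leave the state unsafe.
Key observation: after P7, P4 the pool peaks at (2, 2, 4), and each blocked process is short somewhere: P2 on R0; P5 on R0; P6 on R3; P1 on R3.
On the post-grant state, P7, P4 is a maximal run — nothing extends it. Verifying each step:
  pool = (0, 2, 2)
  P7: need (0, 2, 0) fits (0, 2, 2); releases (2, 0, 1), pool now (2, 2, 3)
  P4: need (1, 0, 2) fits (2, 2, 3); releases (0, 0, 1), pool now (2, 2, 4)
  P2 cannot run: need (3, 0, 2) vs free (2, 2, 4) (insufficient R0)
  P5 cannot run: need (5, 1, 4) vs free (2, 2, 4) (insufficient R0)
  P6 cannot run: need (0, 1, 5) vs free (2, 2, 4) (insufficient R3)
  P1 cannot run: need (0, 2, 5) vs free (2, 2, 4) (insufficient R3)
Had the request been granted, P2, P5, P6 and P1 could never finish.


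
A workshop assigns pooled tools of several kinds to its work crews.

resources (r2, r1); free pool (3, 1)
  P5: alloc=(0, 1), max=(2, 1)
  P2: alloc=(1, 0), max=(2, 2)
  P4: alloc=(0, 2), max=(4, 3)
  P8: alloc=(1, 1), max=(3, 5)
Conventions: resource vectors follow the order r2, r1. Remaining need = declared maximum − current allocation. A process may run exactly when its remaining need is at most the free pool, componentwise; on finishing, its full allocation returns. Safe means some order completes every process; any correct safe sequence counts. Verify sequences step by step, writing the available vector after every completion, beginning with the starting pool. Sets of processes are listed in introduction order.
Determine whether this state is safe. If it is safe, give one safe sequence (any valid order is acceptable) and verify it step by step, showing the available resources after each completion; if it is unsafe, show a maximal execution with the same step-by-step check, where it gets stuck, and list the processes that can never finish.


SAFE. One safe sequence: P5, P2, P4, P8.
Key observation: reading the order forward, P2 is the first process whose need (1, 2) meets the free pool (3, 2) exactly on a resource it requests.
Verifying each step:
  pool = (3, 1)
  run P5 (needs (2, 0), free (3, 1)); after release of (0, 1) the pool is (3, 2)
  run P2 (needs (1, 2), free (3, 2)); after release of (1, 0) the pool is (4, 2)
  run P4 (needs (4, 1), free (4, 2)); after release of (0, 2) the pool is (4, 4)
  run P8 (needs (2, 4), free (4, 4)); after release of (1, 1) the pool is (5, 5)


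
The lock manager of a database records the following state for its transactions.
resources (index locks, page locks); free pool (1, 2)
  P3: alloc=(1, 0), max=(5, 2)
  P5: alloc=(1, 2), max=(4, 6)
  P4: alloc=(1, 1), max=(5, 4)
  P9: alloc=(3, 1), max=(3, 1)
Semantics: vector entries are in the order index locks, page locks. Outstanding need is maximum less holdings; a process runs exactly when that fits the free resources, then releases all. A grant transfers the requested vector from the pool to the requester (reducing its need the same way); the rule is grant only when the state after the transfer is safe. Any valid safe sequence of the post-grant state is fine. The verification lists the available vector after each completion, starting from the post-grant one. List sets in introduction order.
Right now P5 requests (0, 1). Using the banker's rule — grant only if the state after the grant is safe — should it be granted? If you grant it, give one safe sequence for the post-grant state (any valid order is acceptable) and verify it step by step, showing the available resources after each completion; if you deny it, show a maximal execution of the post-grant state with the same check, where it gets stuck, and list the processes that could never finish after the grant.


DENY. Granting would leave the state unsafe.
Key observation: the wall is page locks: completing P9, P3 brings the pool only to (5, 2), and all the rest need more.
On the post-grant state, P9, P3 is a maximal run — nothing extends it. Step-by-step check:
  pool = (1, 1)
  P9 needs (0, 0) <= (1, 1) -> finishes; pool += (3, 1) = (4, 2)
  P3 needs (4, 2) <= (4, 2) -> finishes; pool += (1, 0) = (5, 2)
  blocked: P5 wants (3, 3), pool (5, 2) — not enough page locks
  blocked: P4 wants (4, 3), pool (5, 2) — not enough page locks
Post-grant, the permanently blocked set is P5 and P4.


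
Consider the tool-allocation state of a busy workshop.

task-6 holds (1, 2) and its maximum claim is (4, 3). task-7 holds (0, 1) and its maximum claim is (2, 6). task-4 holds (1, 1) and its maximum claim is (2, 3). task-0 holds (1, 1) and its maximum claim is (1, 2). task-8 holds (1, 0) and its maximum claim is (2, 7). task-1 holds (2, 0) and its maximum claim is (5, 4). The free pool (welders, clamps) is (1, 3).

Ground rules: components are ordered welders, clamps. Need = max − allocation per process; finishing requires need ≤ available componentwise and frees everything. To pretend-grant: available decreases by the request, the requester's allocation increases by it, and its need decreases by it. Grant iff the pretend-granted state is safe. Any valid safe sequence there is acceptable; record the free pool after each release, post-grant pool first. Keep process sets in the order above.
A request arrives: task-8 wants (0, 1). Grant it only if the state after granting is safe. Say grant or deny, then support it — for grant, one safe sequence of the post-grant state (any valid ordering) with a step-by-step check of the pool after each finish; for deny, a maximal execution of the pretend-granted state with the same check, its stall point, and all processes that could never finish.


GRANT — the state after the grant stays safe, e.g. via task-0, task-4, task-1, task-6, task-7, task-8.
Key observation: (1, 2) free after granting still covers task-0 first, and each release covers the next.
Verifying the post-grant state step by step:
  pool = (1, 2)
  run task-0 (needs (0, 1), free (1, 2)); after release of (1, 1) the pool is (2, 3)
  run task-4 (needs (1, 2), free (2, 3)); after release of (1, 1) the pool is (3, 4)
  run task-1 (needs (3, 4), free (3, 4)); after release of (2, 0) the pool is (5, 4)
  run task-6 (needs (3, 1), free (5, 4)); after release of (1, 2) the pool is (6, 6)
  run task-7 (needs (2, 5), free (6, 6)); after release of (0, 1) the pool is (6, 7)
  run task-8 (needs (1, 6), free (6, 7)); after release of (1, 1) the pool is (7, 8)


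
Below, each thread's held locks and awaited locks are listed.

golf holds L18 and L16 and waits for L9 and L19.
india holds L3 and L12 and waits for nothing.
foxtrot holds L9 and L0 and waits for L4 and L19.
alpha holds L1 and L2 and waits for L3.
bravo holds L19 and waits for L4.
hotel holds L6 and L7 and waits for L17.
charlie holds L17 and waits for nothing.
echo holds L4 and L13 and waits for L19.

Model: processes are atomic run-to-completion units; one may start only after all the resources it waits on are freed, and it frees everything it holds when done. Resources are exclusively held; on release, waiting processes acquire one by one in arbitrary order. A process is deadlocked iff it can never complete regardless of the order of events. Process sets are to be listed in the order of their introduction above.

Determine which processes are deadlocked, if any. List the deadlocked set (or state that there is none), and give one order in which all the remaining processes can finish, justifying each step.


The deadlocked set is golf, foxtrot, bravo and echo.
Key observation: the cycle bravo -> echo -> bravo can never break — each member waits on the next; golf and foxtrot wait into the deadlock from upstream.
A valid finishing order for the others: india, charlie, hotel, alpha.
Verifying each step:
  run india (it waits on nothing); releases L3 and L12
  run charlie (it waits on nothing); releases L17
  hotel waits on L17 — all released -> runs and releases L6 and L7
  alpha waits on L3 — all released -> runs and releases L1 and L2


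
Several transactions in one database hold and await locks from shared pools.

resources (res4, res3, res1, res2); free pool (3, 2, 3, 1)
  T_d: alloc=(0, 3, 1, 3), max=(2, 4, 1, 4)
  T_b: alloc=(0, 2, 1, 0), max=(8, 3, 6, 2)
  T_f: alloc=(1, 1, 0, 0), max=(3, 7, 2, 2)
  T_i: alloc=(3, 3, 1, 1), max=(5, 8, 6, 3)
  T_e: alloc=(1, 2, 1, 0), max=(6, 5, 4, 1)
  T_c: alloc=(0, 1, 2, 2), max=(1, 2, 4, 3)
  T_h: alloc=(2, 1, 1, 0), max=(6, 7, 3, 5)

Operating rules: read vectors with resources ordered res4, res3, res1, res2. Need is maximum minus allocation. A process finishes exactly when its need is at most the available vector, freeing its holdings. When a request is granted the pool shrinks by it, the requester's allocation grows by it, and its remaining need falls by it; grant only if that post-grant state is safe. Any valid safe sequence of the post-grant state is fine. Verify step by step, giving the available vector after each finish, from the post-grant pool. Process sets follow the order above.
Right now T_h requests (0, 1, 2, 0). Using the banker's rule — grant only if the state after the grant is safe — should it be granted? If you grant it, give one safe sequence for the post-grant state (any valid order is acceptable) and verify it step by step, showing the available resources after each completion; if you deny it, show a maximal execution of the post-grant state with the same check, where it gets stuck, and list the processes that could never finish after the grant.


DENY: after the grant no complete ordering would exist.
Key observation: after T_d, T_c the pool peaks at (3, 5, 4, 6), and each blocked process is short somewhere: T_b on res4, res1; T_f on res3; T_i on res1; T_e on res4; T_h on res4.
After a pretend grant, a maximal execution: T_d, T_c — then nothing else fits. Check, step by step:
  pool = (3, 1, 1, 1)
  T_d needs (2, 1, 0, 1) <= (3, 1, 1, 1) -> finishes; pool += (0, 3, 1, 3) = (3, 4, 2, 4)
  T_c needs (1, 1, 2, 1) <= (3, 4, 2, 4) -> finishes; pool += (0, 1, 2, 2) = (3, 5, 4, 6)
  T_b cannot run: need (8, 1, 5, 2) vs free (3, 5, 4, 6) (insufficient res4 and res1)
  T_f cannot run: need (2, 6, 2, 2) vs free (3, 5, 4, 6) (insufficient res3)
  T_i cannot run: need (2, 5, 5, 2) vs free (3, 5, 4, 6) (insufficient res1)
  T_e cannot run: need (5, 3, 3, 1) vs free (3, 5, 4, 6) (insufficient res4)
  T_h cannot run: need (4, 5, 0, 5) vs free (3, 5, 4, 6) (insufficient res4)
Had the request been granted, T_b, T_f, T_i, T_e and T_h could never finish.


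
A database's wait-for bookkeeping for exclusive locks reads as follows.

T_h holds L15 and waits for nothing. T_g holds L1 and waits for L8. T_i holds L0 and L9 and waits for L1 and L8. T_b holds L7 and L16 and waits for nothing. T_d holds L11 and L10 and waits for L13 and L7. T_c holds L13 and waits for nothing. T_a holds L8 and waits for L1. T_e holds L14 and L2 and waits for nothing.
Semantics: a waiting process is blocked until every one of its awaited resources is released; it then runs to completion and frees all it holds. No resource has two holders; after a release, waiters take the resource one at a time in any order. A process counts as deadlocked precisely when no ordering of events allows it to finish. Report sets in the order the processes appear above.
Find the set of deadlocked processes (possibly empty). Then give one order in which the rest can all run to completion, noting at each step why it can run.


The deadlocked set is T_g, T_i and T_a.
Key observation: the waits loop around T_g -> T_a -> T_g with no way out; T_i waits into the deadlock from upstream.
A valid finishing order for the others: T_h, T_b, T_e, T_c, T_d.
Walking it through:
  T_h: no waits; runs immediately, freeing L15
  T_b: no waits; runs immediately, freeing L7 and L16
  T_e: no waits; runs immediately, freeing L14 and L2
  T_c: no waits; runs immediately, freeing L13
  T_d: everything it awaited (L13 and L7) is free; runs, freeing L11 and L10


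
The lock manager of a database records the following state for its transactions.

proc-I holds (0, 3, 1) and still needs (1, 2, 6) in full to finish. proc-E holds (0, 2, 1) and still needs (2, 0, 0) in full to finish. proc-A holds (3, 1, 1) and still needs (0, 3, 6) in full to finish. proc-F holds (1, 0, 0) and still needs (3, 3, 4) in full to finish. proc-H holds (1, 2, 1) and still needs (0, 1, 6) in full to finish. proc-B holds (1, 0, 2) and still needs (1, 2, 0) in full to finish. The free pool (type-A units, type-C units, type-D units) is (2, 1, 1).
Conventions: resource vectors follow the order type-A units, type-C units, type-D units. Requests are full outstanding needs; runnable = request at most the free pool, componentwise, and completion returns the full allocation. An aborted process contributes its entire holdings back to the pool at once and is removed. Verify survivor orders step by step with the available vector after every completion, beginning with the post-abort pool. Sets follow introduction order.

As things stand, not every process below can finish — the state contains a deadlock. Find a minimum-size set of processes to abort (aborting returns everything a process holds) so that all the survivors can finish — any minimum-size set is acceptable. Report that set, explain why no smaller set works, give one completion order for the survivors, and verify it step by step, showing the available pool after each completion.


Abort proc-A and proc-H.
Key observation: proc-I was stuck for good until proc-A and proc-H gave back (4, 3, 2); in the order shown it finishes at step 4.
Why nothing smaller works — every single abort fails: proc-I alone leaves proc-A blocked (short on type-D units); proc-E alone leaves proc-I blocked (short on type-D units); proc-A alone leaves proc-I blocked (short on type-D units); proc-F alone leaves proc-I blocked (short on type-D units); proc-H alone leaves proc-I blocked (short on type-D units); proc-B alone leaves proc-I blocked (short on type-D units).
Survivors finish in the order: proc-B, proc-F, proc-E, proc-I. Verifying each step (pool after the aborts first):
  pool = (6, 4, 3)
  proc-B needs (1, 2, 0) <= (6, 4, 3) -> finishes; pool += (1, 0, 2) = (7, 4, 5)
  proc-F needs (3, 3, 4) <= (7, 4, 5) -> finishes; pool += (1, 0, 0) = (8, 4, 5)
  proc-E needs (2, 0, 0) <= (8, 4, 5) -> finishes; pool += (0, 2, 1) = (8, 6, 6)
  proc-I needs (1, 2, 6) <= (8, 6, 6) -> finishes; pool += (0, 3, 1) = (8, 9, 7)


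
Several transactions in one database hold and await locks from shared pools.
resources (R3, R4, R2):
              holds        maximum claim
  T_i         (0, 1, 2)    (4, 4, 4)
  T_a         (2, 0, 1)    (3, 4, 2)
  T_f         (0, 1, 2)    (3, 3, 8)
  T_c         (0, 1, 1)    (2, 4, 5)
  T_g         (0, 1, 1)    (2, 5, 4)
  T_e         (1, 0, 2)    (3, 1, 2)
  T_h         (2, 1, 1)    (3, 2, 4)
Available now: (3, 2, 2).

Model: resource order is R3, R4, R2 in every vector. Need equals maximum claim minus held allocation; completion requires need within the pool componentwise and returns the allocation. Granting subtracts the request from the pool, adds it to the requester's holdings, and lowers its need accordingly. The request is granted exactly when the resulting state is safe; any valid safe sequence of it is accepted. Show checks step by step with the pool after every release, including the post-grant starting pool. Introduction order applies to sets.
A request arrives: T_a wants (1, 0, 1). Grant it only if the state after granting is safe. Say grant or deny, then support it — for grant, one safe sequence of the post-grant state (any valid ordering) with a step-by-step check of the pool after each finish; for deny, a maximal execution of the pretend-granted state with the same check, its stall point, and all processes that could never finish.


GRANT — the state after the grant stays safe, e.g. via T_e, T_h, T_c, T_g, T_f, T_a, T_i.
Key observation: with (2, 2, 1) left after the transfer, T_e can run at once — the state stays safe.
Step-by-step check of the post-grant state:
  pool = (2, 2, 1)
  T_e needs (2, 1, 0) <= (2, 2, 1) -> finishes; pool += (1, 0, 2) = (3, 2, 3)
  T_h needs (1, 1, 3) <= (3, 2, 3) -> finishes; pool += (2, 1, 1) = (5, 3, 4)
  T_c needs (2, 3, 4) <= (5, 3, 4) -> finishes; pool += (0, 1, 1) = (5, 4, 5)
  T_g needs (2, 4, 3) <= (5, 4, 5) -> finishes; pool += (0, 1, 1) = (5, 5, 6)
  T_f needs (3, 2, 6) <= (5, 5, 6) -> finishes; pool += (0, 1, 2) = (5, 6, 8)
  T_a needs (0, 4, 0) <= (5, 6, 8) -> finishes; pool += (3, 0, 2) = (8, 6, 10)
  T_i needs (4, 3, 2) <= (8, 6, 10) -> finishes; pool += (0, 1, 2) = (8, 7, 12)


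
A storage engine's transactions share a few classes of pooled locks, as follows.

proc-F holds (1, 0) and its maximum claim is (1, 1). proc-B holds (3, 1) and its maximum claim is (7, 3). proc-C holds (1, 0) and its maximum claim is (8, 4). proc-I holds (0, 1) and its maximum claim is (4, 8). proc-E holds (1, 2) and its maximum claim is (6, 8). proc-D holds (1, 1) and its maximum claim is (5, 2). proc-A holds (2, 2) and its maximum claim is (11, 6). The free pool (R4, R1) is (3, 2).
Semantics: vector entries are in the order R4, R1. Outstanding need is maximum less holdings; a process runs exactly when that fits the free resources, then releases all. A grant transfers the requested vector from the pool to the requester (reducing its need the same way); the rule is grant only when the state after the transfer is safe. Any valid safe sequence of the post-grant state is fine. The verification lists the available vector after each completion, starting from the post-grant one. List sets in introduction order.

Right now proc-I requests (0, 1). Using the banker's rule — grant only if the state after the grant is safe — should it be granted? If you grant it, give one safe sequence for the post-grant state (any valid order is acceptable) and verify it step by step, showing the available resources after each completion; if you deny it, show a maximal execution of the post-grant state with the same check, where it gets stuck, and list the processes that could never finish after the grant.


DENY — the pretend-granted state is unsafe.
Key observation: even finishing proc-F, proc-D, proc-B leaves just (8, 3) free — too little R1 for any of the remaining processes.
On the post-grant state, proc-F, proc-D, proc-B is a maximal run — nothing extends it. Step-by-step check:
  pool = (3, 1)
  proc-F: need (0, 1) fits (3, 1); releases (1, 0), pool now (4, 1)
  proc-D: need (4, 1) fits (4, 1); releases (1, 1), pool now (5, 2)
  proc-B: need (4, 2) fits (5, 2); releases (3, 1), pool now (8, 3)
  proc-C cannot run: need (7, 4) vs free (8, 3) (insufficient R1)
  proc-I cannot run: need (4, 6) vs free (8, 3) (insufficient R1)
  proc-E cannot run: need (5, 6) vs free (8, 3) (insufficient R1)
  proc-A cannot run: need (9, 4) vs free (8, 3) (insufficient R4 and R1)
Processes that could never finish after the grant: proc-C, proc-I, proc-E and proc-A.


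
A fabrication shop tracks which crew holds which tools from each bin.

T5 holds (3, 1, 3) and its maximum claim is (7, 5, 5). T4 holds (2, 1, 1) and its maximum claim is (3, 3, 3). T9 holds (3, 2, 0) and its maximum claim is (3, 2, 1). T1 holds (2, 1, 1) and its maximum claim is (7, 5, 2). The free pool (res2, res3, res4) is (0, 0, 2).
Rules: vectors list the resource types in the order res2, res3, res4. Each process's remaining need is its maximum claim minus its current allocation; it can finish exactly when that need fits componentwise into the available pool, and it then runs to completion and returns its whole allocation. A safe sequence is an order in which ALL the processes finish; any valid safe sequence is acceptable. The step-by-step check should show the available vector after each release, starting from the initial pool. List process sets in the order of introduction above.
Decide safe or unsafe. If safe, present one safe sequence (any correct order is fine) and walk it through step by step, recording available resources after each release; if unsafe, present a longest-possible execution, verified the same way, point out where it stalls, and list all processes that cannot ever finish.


The state is UNSAFE.
Key observation: res3 is the bottleneck — with T9, T4 done the pool holds (5, 3, 3), short of every remaining need.
The run T9, T4 cannot be extended any further. Step-by-step check:
  pool = (0, 0, 2)
  T9 needs (0, 0, 1) <= (0, 0, 2) -> finishes; pool += (3, 2, 0) = (3, 2, 2)
  T4 needs (1, 2, 2) <= (3, 2, 2) -> finishes; pool += (2, 1, 1) = (5, 3, 3)
  blocked: T5 wants (4, 4, 2), pool (5, 3, 3) — not enough res3
  blocked: T1 wants (5, 4, 1), pool (5, 3, 3) — not enough res3
Processes that can never finish: T5 and T1.


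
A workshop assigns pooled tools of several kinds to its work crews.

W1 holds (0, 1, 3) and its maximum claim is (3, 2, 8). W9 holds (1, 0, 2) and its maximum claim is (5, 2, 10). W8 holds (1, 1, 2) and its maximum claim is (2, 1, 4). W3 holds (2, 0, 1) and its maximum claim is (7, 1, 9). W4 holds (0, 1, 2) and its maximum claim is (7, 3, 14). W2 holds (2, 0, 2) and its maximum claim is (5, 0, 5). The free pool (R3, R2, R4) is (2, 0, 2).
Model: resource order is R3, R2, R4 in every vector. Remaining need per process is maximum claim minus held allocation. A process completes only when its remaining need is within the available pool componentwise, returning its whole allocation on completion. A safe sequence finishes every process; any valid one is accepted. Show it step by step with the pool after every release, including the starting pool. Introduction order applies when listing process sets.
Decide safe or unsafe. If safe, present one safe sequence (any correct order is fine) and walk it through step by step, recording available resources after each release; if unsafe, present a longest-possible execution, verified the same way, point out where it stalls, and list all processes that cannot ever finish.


The state is SAFE; one workable sequence: W8, W2, W1, W3, W9, W4.
Key observation: reading the order forward, W8 is the first process whose need (1, 0, 2) meets the free pool (2, 0, 2) exactly on a resource it requests.
Verifying each step:
  pool = (2, 0, 2)
  W8: need (1, 0, 2) fits (2, 0, 2); releases (1, 1, 2), pool now (3, 1, 4)
  W2: need (3, 0, 3) fits (3, 1, 4); releases (2, 0, 2), pool now (5, 1, 6)
  W1: need (3, 1, 5) fits (5, 1, 6); releases (0, 1, 3), pool now (5, 2, 9)
  W3: need (5, 1, 8) fits (5, 2, 9); releases (2, 0, 1), pool now (7, 2, 10)
  W9: need (4, 2, 8) fits (7, 2, 10); releases (1, 0, 2), pool now (8, 2, 12)
  W4: need (7, 2, 12) fits (8, 2, 12); releases (0, 1, 2), pool now (8, 3, 14)


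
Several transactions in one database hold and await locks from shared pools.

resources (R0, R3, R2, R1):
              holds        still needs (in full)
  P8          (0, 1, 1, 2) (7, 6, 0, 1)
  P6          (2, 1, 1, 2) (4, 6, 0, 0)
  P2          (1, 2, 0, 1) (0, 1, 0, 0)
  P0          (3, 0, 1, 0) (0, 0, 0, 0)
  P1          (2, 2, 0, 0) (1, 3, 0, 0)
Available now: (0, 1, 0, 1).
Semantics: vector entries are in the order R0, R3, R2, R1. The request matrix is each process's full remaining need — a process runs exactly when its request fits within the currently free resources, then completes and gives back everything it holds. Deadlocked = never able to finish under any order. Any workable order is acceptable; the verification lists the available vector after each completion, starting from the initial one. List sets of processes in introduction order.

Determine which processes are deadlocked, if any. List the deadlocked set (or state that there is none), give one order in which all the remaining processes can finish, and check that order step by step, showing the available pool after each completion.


Deadlocked set: P8 and P6.
Key observation: no order helps: past P0, P2, P1, the free pool tops out at (6, 5, 1, 2), below what each blocked process needs in R3.
One completion order for the rest: P0, P2, P1. Step-by-step check:
  pool = (0, 1, 0, 1)
  P0: need (0, 0, 0, 0) fits (0, 1, 0, 1); releases (3, 0, 1, 0), pool now (3, 1, 1, 1)
  P2: need (0, 1, 0, 0) fits (3, 1, 1, 1); releases (1, 2, 0, 1), pool now (4, 3, 1, 2)
  P1: need (1, 3, 0, 0) fits (4, 3, 1, 2); releases (2, 2, 0, 0), pool now (6, 5, 1, 2)
The stuck group stays short no matter what:
  P8 cannot run: need (7, 6, 0, 1) vs free (6, 5, 1, 2) (insufficient R0 and R3)
  P6 cannot run: need (4, 6, 0, 0) vs free (6, 5, 1, 2) (insufficient R3)


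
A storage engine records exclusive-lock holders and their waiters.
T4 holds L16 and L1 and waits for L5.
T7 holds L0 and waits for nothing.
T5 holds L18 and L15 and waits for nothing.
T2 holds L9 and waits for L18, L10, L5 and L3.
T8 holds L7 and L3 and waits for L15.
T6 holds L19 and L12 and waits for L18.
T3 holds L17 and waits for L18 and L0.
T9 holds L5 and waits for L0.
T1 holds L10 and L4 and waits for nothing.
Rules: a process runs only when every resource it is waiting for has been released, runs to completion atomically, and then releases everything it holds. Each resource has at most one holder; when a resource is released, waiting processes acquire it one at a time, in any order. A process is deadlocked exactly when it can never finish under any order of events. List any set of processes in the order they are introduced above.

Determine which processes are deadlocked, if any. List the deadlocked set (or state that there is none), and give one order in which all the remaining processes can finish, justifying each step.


The deadlocked set is empty.
Key observation: the wait relation is loop-free; peeling off processes with no waits unwinds the whole state.
One completion order for the rest: T1, T5, T7, T3, T6, T9, T8, T4, T2.
Verifying each step:
  T1 waits on nothing -> runs at once and releases L10 and L4
  T5 waits on nothing -> runs at once and releases L18 and L15
  T7 waits on nothing -> runs at once and releases L0
  T3: everything it awaited (L18 and L0) is free; runs, freeing L17
  T6: everything it awaited (L18) is free; runs, freeing L19 and L12
  T9: everything it awaited (L0) is free; runs, freeing L5
  T8: everything it awaited (L15) is free; runs, freeing L7 and L3
  T4: everything it awaited (L5) is free; runs, freeing L16 and L1
  T2: everything it awaited (L18, L10, L5 and L3) is free; runs, freeing L9
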